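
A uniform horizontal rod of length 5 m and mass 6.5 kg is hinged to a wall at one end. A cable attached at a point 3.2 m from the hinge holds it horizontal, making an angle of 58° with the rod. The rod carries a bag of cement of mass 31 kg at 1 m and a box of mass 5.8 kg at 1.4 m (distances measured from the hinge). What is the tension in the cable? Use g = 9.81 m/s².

T ≈ 200 N

Choose the hinge as the axis so the unknown hinge reaction has zero arm there.
Beam weight: 6.5 × 9.81 = 63.77 N down at 2.5 m → arm 2.5 m, τ = 63.77 × 2.5 = 159.4 N·m clockwise.
Bag of cement: 31 × 9.81 = 304.1 N down at 1 m → arm 1 m, τ = 304.1 × 1 = 304.1 N·m clockwise.
Box: 5.8 × 9.81 = 56.9 N down at 1.4 m → arm 1.4 m, τ = 56.9 × 1.4 = 79.66 N·m clockwise.
Total clockwise load moment = 543.2 N·m.
The cable tension T acts at 3.2 m; only its component perpendicular to the rod, T sinθ, produces torque. sin 58° = 0.848.
Balancing moments: T × 3.2 × 0.848 = 543.2, giving T = 543.2 / 2.714 = 200 N.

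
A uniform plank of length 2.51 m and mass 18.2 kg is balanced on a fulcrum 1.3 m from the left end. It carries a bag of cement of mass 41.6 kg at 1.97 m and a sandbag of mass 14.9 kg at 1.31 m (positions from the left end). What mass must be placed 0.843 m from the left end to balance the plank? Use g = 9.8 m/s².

Choose the fulcrum (at 1.3 m from the left end) as the axis so the support reaction has zero arm there.
Beam weight: 18.2 × 9.8 = 178.4 N down at 1.255 m → arm 0.045 m, τ = 178.4 × 0.045 = 8.028 N·m counterclockwise.
Bag of cement: 41.6 × 9.8 = 407.7 N down at 1.97 m → arm 0.67 m, τ = 407.7 × 0.67 = 273.2 N·m clockwise.
Sandbag: 14.9 × 9.8 = 146 N down at 1.31 m → arm 0.01 m, τ = 146 × 0.01 = 1.46 N·m clockwise.
Net moment of known loads = 266.6 N·m clockwise.
An unknown mass m at 0.843 m has arm 0.457 m; its moment is m·g·0.457 counterclockwise.
Στ = 0 ⇒ m × 9.8 × 0.457 = 266.6 ⇒ m = 266.6 / (9.8 × 0.457) = 59.5 kg.

m ≈ 59.5 kg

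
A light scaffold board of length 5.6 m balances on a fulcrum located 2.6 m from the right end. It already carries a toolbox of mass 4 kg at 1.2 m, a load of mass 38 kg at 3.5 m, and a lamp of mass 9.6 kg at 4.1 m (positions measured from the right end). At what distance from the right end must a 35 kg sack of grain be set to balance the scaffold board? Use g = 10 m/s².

Taking torques about the fulcrum (at 2.6 m from the right end):
Toolbox: 4 × 10 = 40 N down at 1.2 m → arm 1.4 m, τ = 40 × 1.4 = 56 N·m clockwise.
Load: 38 × 10 = 380 N down at 3.5 m → arm 0.9 m, τ = 380 × 0.9 = 342 N·m counterclockwise.
Lamp: 9.6 × 10 = 96 N down at 4.1 m → arm 1.5 m, τ = 96 × 1.5 = 144 N·m counterclockwise.
Net moment of existing loads = 430 N·m counterclockwise.
The sack of grain weighs 35 × 10 = 350 N and must supply an equal clockwise moment, so its lever arm about the fulcrum is 430 / 350 = 1.23 m.
That puts it at 2.6 − 1.23 = 1.37 m from the right end.

x ≈ 1.37 m from the right end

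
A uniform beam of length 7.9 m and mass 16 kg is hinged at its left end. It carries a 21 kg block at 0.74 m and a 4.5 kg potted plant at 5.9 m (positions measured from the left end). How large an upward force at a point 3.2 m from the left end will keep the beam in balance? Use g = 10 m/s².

Taking torques about the left end:
Beam weight: 16 × 10 = 160 N down at 3.95 m → arm 3.95 m, τ = 160 × 3.95 = 632 N·m clockwise.
Block: 21 × 10 = 210 N down at 0.74 m → arm 0.74 m, τ = 210 × 0.74 = 155.4 N·m clockwise.
Potted plant: 4.5 × 10 = 45 N down at 5.9 m → arm 5.9 m, τ = 45 × 5.9 = 265.5 N·m clockwise.
Net moment of the loads = 1053 N·m clockwise.
The upward force F acts at a point 3.2 m from the left end, arm 3.2 m, giving F × 3.2 counterclockwise.
Στ = 0 ⇒ F × 3.2 = 1053 ⇒ F = 1053 / 3.2 = 329 N.

F ≈ 329 N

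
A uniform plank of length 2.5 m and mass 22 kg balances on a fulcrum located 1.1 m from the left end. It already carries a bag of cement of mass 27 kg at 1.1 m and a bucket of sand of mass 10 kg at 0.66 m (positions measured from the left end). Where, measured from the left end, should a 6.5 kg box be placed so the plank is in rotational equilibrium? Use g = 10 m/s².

Choose the fulcrum (at 1.1 m from the left end) as the axis so the support reaction has zero arm there.
Beam weight: 22 × 10 = 220 N down at 1.25 m → arm 0.15 m, τ = 220 × 0.15 = 33 N·m clockwise.
Bag of cement: acts at the fulcrum, moment arm 0 → no torque.
Bucket of sand: 10 × 10 = 100 N down at 0.66 m → arm 0.44 m, τ = 100 × 0.44 = 44 N·m counterclockwise.
Net moment of existing loads = 11 N·m counterclockwise.
The box weighs 6.5 × 10 = 65 N and must supply an equal clockwise moment, so its lever arm about the fulcrum is 11 / 65 = 0.169 m.
That puts it at 1.1 + 0.169 = 1.27 m from the left end.

x ≈ 1.27 m from the left end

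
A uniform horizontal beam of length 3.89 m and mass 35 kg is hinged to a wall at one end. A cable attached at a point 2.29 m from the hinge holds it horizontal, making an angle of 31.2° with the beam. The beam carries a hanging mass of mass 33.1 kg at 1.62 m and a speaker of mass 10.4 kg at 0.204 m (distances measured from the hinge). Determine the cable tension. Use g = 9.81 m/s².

T ≈ 1020 N

Sum moments about the hinge (the unknown hinge reaction has zero arm there).
Beam weight: 35 × 9.81 = 343.4 N down at 1.945 m → arm 1.945 m, τ = 343.4 × 1.945 = 667.9 N·m clockwise.
Hanging mass: 33.1 × 9.81 = 324.7 N down at 1.62 m → arm 1.62 m, τ = 324.7 × 1.62 = 526 N·m clockwise.
Speaker: 10.4 × 9.81 = 102 N down at 0.204 m → arm 0.204 m, τ = 102 × 0.204 = 20.81 N·m clockwise.
Total clockwise load moment = 1215 N·m.
The cable tension T acts at 2.29 m; only its component perpendicular to the beam, T sinθ, produces torque. sin 31.2° = 0.518.
For rotational equilibrium, T × 2.29 × 0.518 = 1215, so T = 1215 / 1.186 = 1020 N.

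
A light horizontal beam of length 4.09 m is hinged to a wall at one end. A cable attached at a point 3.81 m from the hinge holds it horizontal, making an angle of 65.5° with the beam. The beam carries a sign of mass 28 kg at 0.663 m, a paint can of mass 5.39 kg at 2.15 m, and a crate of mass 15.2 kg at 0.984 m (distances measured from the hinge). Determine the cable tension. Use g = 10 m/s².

About the hinge:
Sign: 28 × 10 = 280 N down at 0.663 m → arm 0.663 m, τ = 280 × 0.663 = 185.6 N·m clockwise.
Paint can: 5.39 × 10 = 53.9 N down at 2.15 m → arm 2.15 m, τ = 53.9 × 2.15 = 115.9 N·m clockwise.
Crate: 15.2 × 10 = 152 N down at 0.984 m → arm 0.984 m, τ = 152 × 0.984 = 149.6 N·m clockwise.
Total clockwise load moment = 451.1 N·m.
The cable tension T acts at 3.81 m; only its component perpendicular to the beam, T sinθ, produces torque. sin 65.5° = 0.91.
Στ = 0 ⇒ T × 3.81 × 0.91 = 451.1 ⇒ T = 451.1 / 3.467 = 130 N.

T ≈ 130 N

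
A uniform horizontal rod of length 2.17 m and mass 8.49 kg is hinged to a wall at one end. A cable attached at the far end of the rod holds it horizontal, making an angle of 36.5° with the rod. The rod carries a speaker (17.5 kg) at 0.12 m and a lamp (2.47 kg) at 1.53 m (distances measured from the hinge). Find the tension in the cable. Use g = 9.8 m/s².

Take moments about the hinge.
Beam weight: 8.49 × 9.8 = 83.2 N down at 1.085 m → arm 1.085 m, τ = 83.2 × 1.085 = 90.27 N·m clockwise.
Speaker: 17.5 × 9.8 = 171.5 N down at 0.12 m → arm 0.12 m, τ = 171.5 × 0.12 = 20.58 N·m clockwise.
Lamp: 2.47 × 9.8 = 24.21 N down at 1.53 m → arm 1.53 m, τ = 24.21 × 1.53 = 37.04 N·m clockwise.
Total clockwise load moment = 147.9 N·m.
The cable tension T acts at 2.17 m; only its component perpendicular to the rod, T sinθ, produces torque. sin 36.5° = 0.5948.
Setting net torque to zero: T × 2.17 × 0.5948 = 147.9 → T = 147.9 / 1.291 = 115 N.

T ≈ 115 N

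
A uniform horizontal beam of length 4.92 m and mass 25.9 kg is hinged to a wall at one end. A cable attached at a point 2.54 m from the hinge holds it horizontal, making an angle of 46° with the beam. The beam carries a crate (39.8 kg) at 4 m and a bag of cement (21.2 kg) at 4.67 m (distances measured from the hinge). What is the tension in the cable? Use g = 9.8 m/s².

T ≈ 1730 N

About the hinge:
Beam weight: 25.9 × 9.8 = 253.8 N down at 2.46 m → arm 2.46 m, τ = 253.8 × 2.46 = 624.3 N·m clockwise.
Crate: 39.8 × 9.8 = 390 N down at 4 m → arm 4 m, τ = 390 × 4 = 1560 N·m clockwise.
Bag of cement: 21.2 × 9.8 = 207.8 N down at 4.67 m → arm 4.67 m, τ = 207.8 × 4.67 = 970.4 N·m clockwise.
Total clockwise load moment = 3155 N·m.
The cable tension T acts at 2.54 m; only its component perpendicular to the beam, T sinθ, produces torque. sin 46° = 0.7193.
For rotational equilibrium, T × 2.54 × 0.7193 = 3155, so T = 3155 / 1.827 = 1730 N.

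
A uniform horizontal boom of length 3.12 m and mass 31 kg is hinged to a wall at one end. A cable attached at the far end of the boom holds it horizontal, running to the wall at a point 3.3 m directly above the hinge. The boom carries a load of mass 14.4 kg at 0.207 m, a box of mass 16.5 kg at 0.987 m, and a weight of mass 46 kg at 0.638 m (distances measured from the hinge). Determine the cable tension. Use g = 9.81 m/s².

About the hinge:
Beam weight: 31 × 9.81 = 304.1 N down at 1.56 m → arm 1.56 m, τ = 304.1 × 1.56 = 474.4 N·m clockwise.
Load: 14.4 × 9.81 = 141.3 N down at 0.207 m → arm 0.207 m, τ = 141.3 × 0.207 = 29.25 N·m clockwise.
Box: 16.5 × 9.81 = 161.9 N down at 0.987 m → arm 0.987 m, τ = 161.9 × 0.987 = 159.8 N·m clockwise.
Weight: 46 × 9.81 = 451.3 N down at 0.638 m → arm 0.638 m, τ = 451.3 × 0.638 = 287.9 N·m clockwise.
Total clockwise load moment = 951.4 N·m.
The cable tension T acts at 3.12 m; only its component perpendicular to the boom, T sinθ, produces torque. sinθ = h/√(h²+d²) = 3.3/√(3.3²+3.12²) = 0.7266.
Balancing moments: T × 3.12 × 0.7266 = 951.4, giving T = 951.4 / 2.267 = 420 N.

T ≈ 420 N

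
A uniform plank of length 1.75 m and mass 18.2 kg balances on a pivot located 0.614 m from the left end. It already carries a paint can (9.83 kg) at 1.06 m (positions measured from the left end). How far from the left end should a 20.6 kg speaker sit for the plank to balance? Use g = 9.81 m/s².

x ≈ 0.171 m from the left end

About the pivot (at 0.614 m from the left end):
Beam weight: 18.2 × 9.81 = 178.5 N down at 0.875 m → arm 0.261 m, τ = 178.5 × 0.261 = 46.59 N·m clockwise.
Paint can: 9.83 × 9.81 = 96.43 N down at 1.06 m → arm 0.446 m, τ = 96.43 × 0.446 = 43.01 N·m clockwise.
Net moment of existing loads = 89.6 N·m clockwise.
The speaker weighs 20.6 × 9.81 = 202.1 N and must supply an equal counterclockwise moment, so its lever arm about the pivot is 89.6 / 202.1 = 0.443 m.
That puts it at 0.614 − 0.443 = 0.171 m from the left end.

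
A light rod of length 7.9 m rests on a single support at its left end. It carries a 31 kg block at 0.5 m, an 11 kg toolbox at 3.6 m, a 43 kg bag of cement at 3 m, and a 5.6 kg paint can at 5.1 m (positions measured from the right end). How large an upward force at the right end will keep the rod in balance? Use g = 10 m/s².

Choose the left end as the axis so the unknown pivot reaction has zero arm there.
Block: 31 × 10 = 310 N down at 0.5 m → arm 7.4 m, τ = 310 × 7.4 = 2294 N·m clockwise.
Toolbox: 11 × 10 = 110 N down at 3.6 m → arm 4.3 m, τ = 110 × 4.3 = 473 N·m clockwise.
Bag of cement: 43 × 10 = 430 N down at 3 m → arm 4.9 m, τ = 430 × 4.9 = 2107 N·m clockwise.
Paint can: 5.6 × 10 = 56 N down at 5.1 m → arm 2.8 m, τ = 56 × 2.8 = 156.8 N·m clockwise.
Net moment of the loads = 5031 N·m clockwise.
The upward force F acts at the right end, arm 7.9 m, giving F × 7.9 counterclockwise.
For rotational equilibrium, F × 7.9 = 5031, so F = 5031 / 7.9 = 637 N.

F ≈ 637 N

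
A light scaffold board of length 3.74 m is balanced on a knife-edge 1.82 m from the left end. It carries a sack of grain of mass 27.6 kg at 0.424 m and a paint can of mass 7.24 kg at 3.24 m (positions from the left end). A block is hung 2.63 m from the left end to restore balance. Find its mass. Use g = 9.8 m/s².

Sum moments about the knife-edge (at 1.82 m from the left end) (the support reaction has zero arm there).
Sack of grain: 27.6 × 9.8 = 270.5 N down at 0.424 m → arm 1.396 m, τ = 270.5 × 1.396 = 377.6 N·m counterclockwise.
Paint can: 7.24 × 9.8 = 70.95 N down at 3.24 m → arm 1.42 m, τ = 70.95 × 1.42 = 100.7 N·m clockwise.
Net moment of known loads = 276.9 N·m counterclockwise.
An unknown mass m at 2.63 m has arm 0.81 m; its moment is m·g·0.81 clockwise.
Balancing moments: m × 9.8 × 0.81 = 276.9, giving m = 276.9 / (9.8 × 0.81) = 34.9 kg.

m ≈ 34.9 kg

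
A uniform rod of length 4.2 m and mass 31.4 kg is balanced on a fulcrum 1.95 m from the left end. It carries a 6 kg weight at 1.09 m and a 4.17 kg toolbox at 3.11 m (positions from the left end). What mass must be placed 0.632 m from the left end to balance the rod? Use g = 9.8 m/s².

m ≈ 3.33 kg

Choose the fulcrum (at 1.95 m from the left end) as the axis so the support reaction has zero arm there.
Beam weight: 31.4 × 9.8 = 307.7 N down at 2.1 m → arm 0.15 m, τ = 307.7 × 0.15 = 46.15 N·m clockwise.
Weight: 6 × 9.8 = 58.8 N down at 1.09 m → arm 0.86 m, τ = 58.8 × 0.86 = 50.57 N·m counterclockwise.
Toolbox: 4.17 × 9.8 = 40.87 N down at 3.11 m → arm 1.16 m, τ = 40.87 × 1.16 = 47.41 N·m clockwise.
Net moment of known loads = 42.99 N·m clockwise.
An unknown mass m at 0.632 m has arm 1.318 m; its moment is m·g·1.318 counterclockwise.
For rotational equilibrium, m × 9.8 × 1.318 = 42.99, so m = 42.99 / (9.8 × 1.318) = 3.33 kg.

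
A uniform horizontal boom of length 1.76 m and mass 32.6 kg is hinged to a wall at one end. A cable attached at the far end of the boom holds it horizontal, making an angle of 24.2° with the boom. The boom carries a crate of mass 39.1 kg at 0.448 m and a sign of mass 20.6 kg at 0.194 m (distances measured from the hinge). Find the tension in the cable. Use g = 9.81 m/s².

About the hinge:
Beam weight: 32.6 × 9.81 = 319.8 N down at 0.88 m → arm 0.88 m, τ = 319.8 × 0.88 = 281.4 N·m clockwise.
Crate: 39.1 × 9.81 = 383.6 N down at 0.448 m → arm 0.448 m, τ = 383.6 × 0.448 = 171.9 N·m clockwise.
Sign: 20.6 × 9.81 = 202.1 N down at 0.194 m → arm 0.194 m, τ = 202.1 × 0.194 = 39.21 N·m clockwise.
Total clockwise load moment = 492.5 N·m.
The cable tension T acts at 1.76 m; only its component perpendicular to the boom, T sinθ, produces torque. sin 24.2° = 0.4099.
Balancing moments: T × 1.76 × 0.4099 = 492.5, giving T = 492.5 / 0.7214 = 683 N.

T ≈ 683 N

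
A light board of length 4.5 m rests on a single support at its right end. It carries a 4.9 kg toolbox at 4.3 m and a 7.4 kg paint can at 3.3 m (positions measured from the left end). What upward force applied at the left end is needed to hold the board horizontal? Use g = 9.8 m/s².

Taking torques about the right end:
Toolbox: 4.9 × 9.8 = 48.02 N down at 4.3 m → arm 0.2 m, τ = 48.02 × 0.2 = 9.604 N·m counterclockwise.
Paint can: 7.4 × 9.8 = 72.52 N down at 3.3 m → arm 1.2 m, τ = 72.52 × 1.2 = 87.02 N·m counterclockwise.
Net moment of the loads = 96.62 N·m counterclockwise.
The upward force F acts at the left end, arm 4.5 m, giving F × 4.5 clockwise.
Στ = 0 ⇒ F × 4.5 = 96.62 ⇒ F = 96.62 / 4.5 = 21.5 N.

F ≈ 21.5 N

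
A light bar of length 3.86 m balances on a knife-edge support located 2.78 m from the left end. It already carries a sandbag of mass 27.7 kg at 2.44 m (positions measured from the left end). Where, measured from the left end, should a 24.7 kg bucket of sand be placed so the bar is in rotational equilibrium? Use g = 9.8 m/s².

Take moments about the knife-edge support (at 2.78 m from the left end).
Sandbag: 27.7 × 9.8 = 271.5 N down at 2.44 m → arm 0.34 m, τ = 271.5 × 0.34 = 92.31 N·m counterclockwise.
Net moment of existing loads = 92.31 N·m counterclockwise.
The bucket of sand weighs 24.7 × 9.8 = 242.1 N and must supply an equal clockwise moment, so its lever arm about the knife-edge support is 92.31 / 242.1 = 0.381 m.
That puts it at 2.78 + 0.381 = 3.16 m from the left end.

x ≈ 3.16 m from the left end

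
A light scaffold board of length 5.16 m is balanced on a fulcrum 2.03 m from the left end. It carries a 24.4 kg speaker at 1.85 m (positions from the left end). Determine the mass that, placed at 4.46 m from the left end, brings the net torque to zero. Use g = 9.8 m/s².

m ≈ 1.81 kg

Taking torques about the fulcrum (at 2.03 m from the left end):
Speaker: 24.4 × 9.8 = 239.1 N down at 1.85 m → arm 0.18 m, τ = 239.1 × 0.18 = 43.04 N·m counterclockwise.
Net moment of known loads = 43.04 N·m counterclockwise.
An unknown mass m at 4.46 m has arm 2.43 m; its moment is m·g·2.43 clockwise.
For rotational equilibrium, m × 9.8 × 2.43 = 43.04, so m = 43.04 / (9.8 × 2.43) = 1.81 kg.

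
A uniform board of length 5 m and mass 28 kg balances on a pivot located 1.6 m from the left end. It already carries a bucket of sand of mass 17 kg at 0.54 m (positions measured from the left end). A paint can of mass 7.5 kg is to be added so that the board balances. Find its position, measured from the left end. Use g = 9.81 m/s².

x ≈ 0.643 m from the left end

Take moments about the pivot (at 1.6 m from the left end).
Beam weight: 28 × 9.81 = 274.7 N down at 2.5 m → arm 0.9 m, τ = 274.7 × 0.9 = 247.2 N·m clockwise.
Bucket of sand: 17 × 9.81 = 166.8 N down at 0.54 m → arm 1.06 m, τ = 166.8 × 1.06 = 176.8 N·m counterclockwise.
Net moment of existing loads = 70.4 N·m clockwise.
The paint can weighs 7.5 × 9.81 = 73.58 N and must supply an equal counterclockwise moment, so its lever arm about the pivot is 70.4 / 73.58 = 0.957 m.
That puts it at 1.6 − 0.957 = 0.643 m from the left end.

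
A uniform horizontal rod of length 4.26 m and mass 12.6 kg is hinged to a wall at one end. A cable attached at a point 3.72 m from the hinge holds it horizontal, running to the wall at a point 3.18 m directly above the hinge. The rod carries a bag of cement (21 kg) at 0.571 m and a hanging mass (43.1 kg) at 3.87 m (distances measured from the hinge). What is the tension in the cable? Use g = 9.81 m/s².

T ≈ 835 N

Taking torques about the hinge:
Beam weight: 12.6 × 9.81 = 123.6 N down at 2.13 m → arm 2.13 m, τ = 123.6 × 2.13 = 263.3 N·m clockwise.
Bag of cement: 21 × 9.81 = 206 N down at 0.571 m → arm 0.571 m, τ = 206 × 0.571 = 117.6 N·m clockwise.
Hanging mass: 43.1 × 9.81 = 422.8 N down at 3.87 m → arm 3.87 m, τ = 422.8 × 3.87 = 1636 N·m clockwise.
Total clockwise load moment = 2017 N·m.
The cable tension T acts at 3.72 m; only its component perpendicular to the rod, T sinθ, produces torque. sinθ = h/√(h²+d²) = 3.18/√(3.18²+3.72²) = 0.6498.
For rotational equilibrium, T × 3.72 × 0.6498 = 2017, so T = 2017 / 2.417 = 835 N.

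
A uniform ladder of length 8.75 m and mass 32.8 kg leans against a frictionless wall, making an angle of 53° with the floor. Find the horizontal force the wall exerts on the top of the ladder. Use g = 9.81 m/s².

Choose the foot of the ladder as the axis so the floor normal and friction both act there and drop out.
Ladder weight 32.8×9.81 = 321.8 N acts at 4.375 m along the ladder; its horizontal arm is 4.375·cos53° = 2.633 m → τ = 847.3 N·m clockwise.
Wall normal N acts horizontally at the top; its moment arm is the height L sinθ = 8.75·sin53° = 6.988 m, counterclockwise.
Setting net torque to zero: N × 6.988 = 847.3 → N = 121 N.

N_wall ≈ 121 N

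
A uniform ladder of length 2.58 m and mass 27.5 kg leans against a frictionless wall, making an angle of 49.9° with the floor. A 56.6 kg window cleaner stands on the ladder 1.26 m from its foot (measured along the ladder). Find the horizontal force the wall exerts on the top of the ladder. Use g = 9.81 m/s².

N_wall ≈ 342 N

About the foot of the ladder:
Ladder weight 27.5×9.81 = 269.8 N acts at 1.29 m along the ladder; its horizontal arm is 1.29·cos49.9° = 0.8309 m → τ = 224.2 N·m clockwise.
Window cleaner: 56.6×9.81 = 555.2 N at 1.26 m → arm 0.8116 m → τ = 450.6 N·m clockwise.
Wall normal N acts horizontally at the top; its moment arm is the height L sinθ = 2.58·sin49.9° = 1.973 m, counterclockwise.
Στ = 0 ⇒ N × 1.973 = 674.8 ⇒ N = 342 N.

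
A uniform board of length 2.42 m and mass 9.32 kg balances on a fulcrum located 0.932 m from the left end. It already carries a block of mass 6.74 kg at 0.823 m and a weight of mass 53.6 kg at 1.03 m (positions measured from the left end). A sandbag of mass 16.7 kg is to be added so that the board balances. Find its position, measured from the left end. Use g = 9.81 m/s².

About the fulcrum (at 0.932 m from the left end):
Beam weight: 9.32 × 9.81 = 91.43 N down at 1.21 m → arm 0.278 m, τ = 91.43 × 0.278 = 25.42 N·m clockwise.
Block: 6.74 × 9.81 = 66.12 N down at 0.823 m → arm 0.109 m, τ = 66.12 × 0.109 = 7.207 N·m counterclockwise.
Weight: 53.6 × 9.81 = 525.8 N down at 1.03 m → arm 0.098 m, τ = 525.8 × 0.098 = 51.53 N·m clockwise.
Net moment of existing loads = 69.74 N·m clockwise.
The sandbag weighs 16.7 × 9.81 = 163.8 N and must supply an equal counterclockwise moment, so its lever arm about the fulcrum is 69.74 / 163.8 = 0.426 m.
That puts it at 0.932 − 0.426 = 0.506 m from the left end.

x ≈ 0.506 m from the left end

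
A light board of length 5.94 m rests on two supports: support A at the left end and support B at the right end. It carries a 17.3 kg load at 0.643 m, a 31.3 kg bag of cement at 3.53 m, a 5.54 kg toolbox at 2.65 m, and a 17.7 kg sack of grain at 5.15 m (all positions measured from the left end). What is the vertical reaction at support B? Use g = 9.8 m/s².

Take moments about support A.
Load: 17.3 × 9.8 = 169.5 N down at 0.643 m → arm 0.643 m, τ = 169.5 × 0.643 = 109 N·m clockwise.
Bag of cement: 31.3 × 9.8 = 306.7 N down at 3.53 m → arm 3.53 m, τ = 306.7 × 3.53 = 1083 N·m clockwise.
Toolbox: 5.54 × 9.8 = 54.29 N down at 2.65 m → arm 2.65 m, τ = 54.29 × 2.65 = 143.9 N·m clockwise.
Sack of grain: 17.7 × 9.8 = 173.5 N down at 5.15 m → arm 5.15 m, τ = 173.5 × 5.15 = 893.5 N·m clockwise.
Net load moment about support A = 2229 N·m clockwise.
Reaction R at support B is upward at 5.94 m, arm 5.94 m → moment R × 5.94 counterclockwise.
Setting net torque to zero: R × 5.94 = 2229 → R = 375 N.

R_B ≈ 375 N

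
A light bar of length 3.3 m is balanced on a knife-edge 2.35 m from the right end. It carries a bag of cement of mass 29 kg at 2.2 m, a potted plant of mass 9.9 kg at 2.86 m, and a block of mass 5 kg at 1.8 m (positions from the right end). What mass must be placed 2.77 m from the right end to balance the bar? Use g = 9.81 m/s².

Sum moments about the knife-edge (at 2.35 m from the right end) (the support reaction has zero arm there).
Bag of cement: 29 × 9.81 = 284.5 N down at 2.2 m → arm 0.15 m, τ = 284.5 × 0.15 = 42.67 N·m clockwise.
Potted plant: 9.9 × 9.81 = 97.12 N down at 2.86 m → arm 0.51 m, τ = 97.12 × 0.51 = 49.53 N·m counterclockwise.
Block: 5 × 9.81 = 49.05 N down at 1.8 m → arm 0.55 m, τ = 49.05 × 0.55 = 26.98 N·m clockwise.
Net moment of known loads = 20.12 N·m clockwise.
An unknown mass m at 2.77 m has arm 0.42 m; its moment is m·g·0.42 counterclockwise.
For rotational equilibrium, m × 9.81 × 0.42 = 20.12, so m = 20.12 / (9.81 × 0.42) = 4.88 kg.

m ≈ 4.88 kg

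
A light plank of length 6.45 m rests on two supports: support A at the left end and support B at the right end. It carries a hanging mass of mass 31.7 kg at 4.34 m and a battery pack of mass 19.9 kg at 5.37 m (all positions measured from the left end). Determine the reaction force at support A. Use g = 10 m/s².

R_A ≈ 137 N

About support B:
Hanging mass: 31.7 × 10 = 317 N down at 4.34 m → arm 2.11 m, τ = 317 × 2.11 = 668.9 N·m counterclockwise.
Battery pack: 19.9 × 10 = 199 N down at 5.37 m → arm 1.08 m, τ = 199 × 1.08 = 214.9 N·m counterclockwise.
Net load moment about support B = 883.8 N·m counterclockwise.
Reaction R at support A is upward at 0 m, arm 6.45 m → moment R × 6.45 clockwise.
Στ = 0 ⇒ R × 6.45 = 883.8 ⇒ R = 137 N.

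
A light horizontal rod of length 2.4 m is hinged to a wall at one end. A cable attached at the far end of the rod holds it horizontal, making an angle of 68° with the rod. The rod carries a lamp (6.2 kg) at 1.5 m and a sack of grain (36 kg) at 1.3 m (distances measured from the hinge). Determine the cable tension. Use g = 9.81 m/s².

T ≈ 247 N

Choose the hinge as the axis so the unknown hinge reaction has zero arm there.
Lamp: 6.2 × 9.81 = 60.82 N down at 1.5 m → arm 1.5 m, τ = 60.82 × 1.5 = 91.23 N·m clockwise.
Sack of grain: 36 × 9.81 = 353.2 N down at 1.3 m → arm 1.3 m, τ = 353.2 × 1.3 = 459.2 N·m clockwise.
Total clockwise load moment = 550.4 N·m.
The cable tension T acts at 2.4 m; only its component perpendicular to the rod, T sinθ, produces torque. sin 68° = 0.9272.
Στ = 0 ⇒ T × 2.4 × 0.9272 = 550.4 ⇒ T = 550.4 / 2.225 = 247 N.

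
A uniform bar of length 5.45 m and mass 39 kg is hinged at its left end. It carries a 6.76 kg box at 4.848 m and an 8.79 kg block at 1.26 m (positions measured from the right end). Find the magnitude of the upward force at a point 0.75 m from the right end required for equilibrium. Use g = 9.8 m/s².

F ≈ 307 N

Choose the left end as the axis so the unknown pivot reaction has zero arm there.
Beam weight: 39 × 9.8 = 382.2 N down at 2.725 m → arm 2.725 m, τ = 382.2 × 2.725 = 1041 N·m clockwise.
Box: 6.76 × 9.8 = 66.25 N down at 4.848 m → arm 0.602 m, τ = 66.25 × 0.602 = 39.88 N·m clockwise.
Block: 8.79 × 9.8 = 86.14 N down at 1.26 m → arm 4.19 m, τ = 86.14 × 4.19 = 360.9 N·m clockwise.
Net moment of the loads = 1442 N·m clockwise.
The upward force F acts at a point 0.75 m from the right end, arm 4.7 m, giving F × 4.7 counterclockwise.
Setting net torque to zero: F × 4.7 = 1442 → F = 1442 / 4.7 = 307 N.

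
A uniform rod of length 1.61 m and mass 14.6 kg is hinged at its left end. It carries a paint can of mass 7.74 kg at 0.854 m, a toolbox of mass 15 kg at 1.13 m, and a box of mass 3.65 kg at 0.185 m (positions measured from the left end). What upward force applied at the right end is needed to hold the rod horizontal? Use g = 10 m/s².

F ≈ 224 N

Take moments about the left end.
Beam weight: 14.6 × 10 = 146 N down at 0.805 m → arm 0.805 m, τ = 146 × 0.805 = 117.5 N·m clockwise.
Paint can: 7.74 × 10 = 77.4 N down at 0.854 m → arm 0.854 m, τ = 77.4 × 0.854 = 66.1 N·m clockwise.
Toolbox: 15 × 10 = 150 N down at 1.13 m → arm 1.13 m, τ = 150 × 1.13 = 169.5 N·m clockwise.
Box: 3.65 × 10 = 36.5 N down at 0.185 m → arm 0.185 m, τ = 36.5 × 0.185 = 6.752 N·m clockwise.
Net moment of the loads = 359.9 N·m clockwise.
The upward force F acts at the right end, arm 1.61 m, giving F × 1.61 counterclockwise.
Στ = 0 ⇒ F × 1.61 = 359.9 ⇒ F = 359.9 / 1.61 = 224 N.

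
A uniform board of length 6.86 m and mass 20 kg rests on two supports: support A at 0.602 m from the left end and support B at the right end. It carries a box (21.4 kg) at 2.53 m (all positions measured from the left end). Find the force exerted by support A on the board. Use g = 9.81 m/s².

R_A ≈ 253 N

Choose support B as the axis so its reaction then has zero moment arm.
Beam weight: 20 × 9.81 = 196.2 N down at 3.43 m → arm 3.43 m, τ = 196.2 × 3.43 = 673 N·m counterclockwise.
Box: 21.4 × 9.81 = 209.9 N down at 2.53 m → arm 4.33 m, τ = 209.9 × 4.33 = 908.9 N·m counterclockwise.
Net load moment about support B = 1582 N·m counterclockwise.
Reaction R at support A is upward at 0.602 m, arm 6.258 m → moment R × 6.258 clockwise.
For rotational equilibrium, R × 6.258 = 1582, so R = 253 N.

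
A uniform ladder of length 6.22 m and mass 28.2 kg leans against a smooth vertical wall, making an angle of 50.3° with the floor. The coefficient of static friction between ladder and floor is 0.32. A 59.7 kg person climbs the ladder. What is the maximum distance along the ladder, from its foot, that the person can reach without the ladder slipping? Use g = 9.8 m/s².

Sum moments about the foot of the ladder (the floor normal and friction both act there and drop out).
Ladder weight 28.2×9.8 = 276.4 N acts at 3.11 m along the ladder; its horizontal arm is 3.11·cos50.3° = 1.987 m → τ = 549.2 N·m clockwise.
Person weight 59.7×9.8 = 585.1 N at distance d → arm d·cos50.3° → τ = 585.1·d·0.6388 clockwise.
Wall normal N at the top has arm L sinθ = 4.786 m counterclockwise, so Στ = 0 gives N·4.786 = 549.2 + 373.8·d.
ΣFy = 0 ⇒ N_floor = 861.5 N, so the maximum friction is μ_s·N_floor = 0.32×861.5 = 275.7 N. ΣFx = 0 ⇒ N_wall = f, so at the slipping point N = 275.7 N.
Substituting: 275.7×4.786 = 549.2 + 373.8·d ⇒ d = (1320 − 549.2) / 373.8 = 2.06 m.

d ≈ 2.06 m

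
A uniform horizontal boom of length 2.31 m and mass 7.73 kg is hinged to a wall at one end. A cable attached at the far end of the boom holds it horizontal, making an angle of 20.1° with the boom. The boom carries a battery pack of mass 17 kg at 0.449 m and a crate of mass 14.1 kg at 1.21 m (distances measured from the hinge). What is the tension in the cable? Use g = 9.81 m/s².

Take moments about the hinge.
Beam weight: 7.73 × 9.81 = 75.83 N down at 1.155 m → arm 1.155 m, τ = 75.83 × 1.155 = 87.58 N·m clockwise.
Battery pack: 17 × 9.81 = 166.8 N down at 0.449 m → arm 0.449 m, τ = 166.8 × 0.449 = 74.89 N·m clockwise.
Crate: 14.1 × 9.81 = 138.3 N down at 1.21 m → arm 1.21 m, τ = 138.3 × 1.21 = 167.3 N·m clockwise.
Total clockwise load moment = 329.8 N·m.
The cable tension T acts at 2.31 m; only its component perpendicular to the boom, T sinθ, produces torque. sin 20.1° = 0.3437.
Setting net torque to zero: T × 2.31 × 0.3437 = 329.8 → T = 329.8 / 0.7939 = 415 N.

T ≈ 415 N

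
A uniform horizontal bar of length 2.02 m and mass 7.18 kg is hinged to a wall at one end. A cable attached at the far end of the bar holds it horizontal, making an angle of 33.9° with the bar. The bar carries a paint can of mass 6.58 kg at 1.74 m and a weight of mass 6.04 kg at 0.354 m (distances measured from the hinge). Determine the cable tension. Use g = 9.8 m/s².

About the hinge:
Beam weight: 7.18 × 9.8 = 70.36 N down at 1.01 m → arm 1.01 m, τ = 70.36 × 1.01 = 71.06 N·m clockwise.
Paint can: 6.58 × 9.8 = 64.48 N down at 1.74 m → arm 1.74 m, τ = 64.48 × 1.74 = 112.2 N·m clockwise.
Weight: 6.04 × 9.8 = 59.19 N down at 0.354 m → arm 0.354 m, τ = 59.19 × 0.354 = 20.95 N·m clockwise.
Total clockwise load moment = 204.2 N·m.
The cable tension T acts at 2.02 m; only its component perpendicular to the bar, T sinθ, produces torque. sin 33.9° = 0.5577.
Setting net torque to zero: T × 2.02 × 0.5577 = 204.2 → T = 204.2 / 1.127 = 181 N.

T ≈ 181 N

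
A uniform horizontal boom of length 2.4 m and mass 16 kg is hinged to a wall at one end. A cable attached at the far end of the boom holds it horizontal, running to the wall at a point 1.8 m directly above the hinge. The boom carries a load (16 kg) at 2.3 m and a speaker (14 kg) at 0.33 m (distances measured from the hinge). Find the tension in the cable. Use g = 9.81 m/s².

Taking torques about the hinge:
Beam weight: 16 × 9.81 = 157 N down at 1.2 m → arm 1.2 m, τ = 157 × 1.2 = 188.4 N·m clockwise.
Load: 16 × 9.81 = 157 N down at 2.3 m → arm 2.3 m, τ = 157 × 2.3 = 361.1 N·m clockwise.
Speaker: 14 × 9.81 = 137.3 N down at 0.33 m → arm 0.33 m, τ = 137.3 × 0.33 = 45.31 N·m clockwise.
Total clockwise load moment = 594.8 N·m.
The cable tension T acts at 2.4 m; only its component perpendicular to the boom, T sinθ, produces torque. sinθ = h/√(h²+d²) = 1.8/√(1.8²+2.4²) = 0.6.
Balancing moments: T × 2.4 × 0.6 = 594.8, giving T = 594.8 / 1.44 = 413 N.

T ≈ 413 N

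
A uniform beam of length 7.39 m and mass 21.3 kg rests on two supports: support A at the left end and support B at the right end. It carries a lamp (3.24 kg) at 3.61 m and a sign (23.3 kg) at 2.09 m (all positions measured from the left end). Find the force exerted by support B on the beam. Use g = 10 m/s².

R_B ≈ 188 N

Sum moments about support A (its reaction then has zero moment arm).
Beam weight: 21.3 × 10 = 213 N down at 3.695 m → arm 3.695 m, τ = 213 × 3.695 = 787 N·m clockwise.
Lamp: 3.24 × 10 = 32.4 N down at 3.61 m → arm 3.61 m, τ = 32.4 × 3.61 = 117 N·m clockwise.
Sign: 23.3 × 10 = 233 N down at 2.09 m → arm 2.09 m, τ = 233 × 2.09 = 487 N·m clockwise.
Net load moment about support A = 1391 N·m clockwise.
Reaction R at support B is upward at 7.39 m, arm 7.39 m → moment R × 7.39 counterclockwise.
Balancing moments: R × 7.39 = 1391, giving R = 188 N.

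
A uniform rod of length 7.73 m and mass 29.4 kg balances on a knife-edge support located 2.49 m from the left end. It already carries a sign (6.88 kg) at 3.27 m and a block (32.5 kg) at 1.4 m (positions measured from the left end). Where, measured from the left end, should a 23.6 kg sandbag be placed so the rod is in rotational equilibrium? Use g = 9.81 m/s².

Taking torques about the knife-edge support (at 2.49 m from the left end):
Beam weight: 29.4 × 9.81 = 288.4 N down at 3.865 m → arm 1.375 m, τ = 288.4 × 1.375 = 396.5 N·m clockwise.
Sign: 6.88 × 9.81 = 67.49 N down at 3.27 m → arm 0.78 m, τ = 67.49 × 0.78 = 52.64 N·m clockwise.
Block: 32.5 × 9.81 = 318.8 N down at 1.4 m → arm 1.09 m, τ = 318.8 × 1.09 = 347.5 N·m counterclockwise.
Net moment of existing loads = 101.6 N·m clockwise.
The sandbag weighs 23.6 × 9.81 = 231.5 N and must supply an equal counterclockwise moment, so its lever arm about the knife-edge support is 101.6 / 231.5 = 0.439 m.
That puts it at 2.49 − 0.439 = 2.05 m from the left end.

x ≈ 2.05 m from the left end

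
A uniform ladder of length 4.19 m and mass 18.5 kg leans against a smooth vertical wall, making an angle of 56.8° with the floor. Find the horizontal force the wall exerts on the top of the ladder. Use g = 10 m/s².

Sum moments about the foot of the ladder (the floor normal and friction both act there and drop out).
Ladder weight 18.5×10 = 185 N acts at 2.095 m along the ladder; its horizontal arm is 2.095·cos56.8° = 1.147 m → τ = 212.2 N·m clockwise.
Wall normal N acts horizontally at the top; its moment arm is the height L sinθ = 4.19·sin56.8° = 3.506 m, counterclockwise.
Στ = 0 ⇒ N × 3.506 = 212.2 ⇒ N = 60.5 N.

N_wall ≈ 60.5 N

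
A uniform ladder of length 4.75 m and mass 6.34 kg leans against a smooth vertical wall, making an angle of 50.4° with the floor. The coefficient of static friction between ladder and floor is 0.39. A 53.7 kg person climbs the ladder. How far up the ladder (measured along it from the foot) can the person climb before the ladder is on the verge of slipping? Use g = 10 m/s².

Taking torques about the foot of the ladder:
Ladder weight 6.34×10 = 63.4 N acts at 2.375 m along the ladder; its horizontal arm is 2.375·cos50.4° = 1.514 m → τ = 95.99 N·m clockwise.
Person weight 53.7×10 = 537 N at distance d → arm d·cos50.4° → τ = 537·d·0.6374 clockwise.
Wall normal N at the top has arm L sinθ = 3.66 m counterclockwise, so Στ = 0 gives N·3.66 = 95.99 + 342.3·d.
ΣFy = 0 ⇒ N_floor = 600.4 N, so the maximum friction is μ_s·N_floor = 0.39×600.4 = 234.2 N. ΣFx = 0 ⇒ N_wall = f, so at the slipping point N = 234.2 N.
Substituting: 234.2×3.66 = 95.99 + 342.3·d ⇒ d = (857.2 − 95.99) / 342.3 = 2.22 m.

d ≈ 2.22 m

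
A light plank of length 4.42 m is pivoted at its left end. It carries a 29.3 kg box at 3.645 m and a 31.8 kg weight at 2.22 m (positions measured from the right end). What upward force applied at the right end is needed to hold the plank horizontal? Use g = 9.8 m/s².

Taking torques about the left end:
Box: 29.3 × 9.8 = 287.1 N down at 3.645 m → arm 0.775 m, τ = 287.1 × 0.775 = 222.5 N·m clockwise.
Weight: 31.8 × 9.8 = 311.6 N down at 2.22 m → arm 2.2 m, τ = 311.6 × 2.2 = 685.5 N·m clockwise.
Net moment of the loads = 908 N·m clockwise.
The upward force F acts at the right end, arm 4.42 m, giving F × 4.42 counterclockwise.
Balancing moments: F × 4.42 = 908, giving F = 908 / 4.42 = 205 N.

F ≈ 205 N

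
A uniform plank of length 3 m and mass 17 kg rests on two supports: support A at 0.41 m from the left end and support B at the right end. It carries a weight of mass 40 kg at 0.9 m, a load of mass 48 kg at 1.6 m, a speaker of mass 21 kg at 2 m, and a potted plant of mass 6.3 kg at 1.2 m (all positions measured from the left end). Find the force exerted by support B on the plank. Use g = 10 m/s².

About support A:
Beam weight: 17 × 10 = 170 N down at 1.5 m → arm 1.09 m, τ = 170 × 1.09 = 185.3 N·m clockwise.
Weight: 40 × 10 = 400 N down at 0.9 m → arm 0.49 m, τ = 400 × 0.49 = 196 N·m clockwise.
Load: 48 × 10 = 480 N down at 1.6 m → arm 1.19 m, τ = 480 × 1.19 = 571.2 N·m clockwise.
Speaker: 21 × 10 = 210 N down at 2 m → arm 1.59 m, τ = 210 × 1.59 = 333.9 N·m clockwise.
Potted plant: 6.3 × 10 = 63 N down at 1.2 m → arm 0.79 m, τ = 63 × 0.79 = 49.77 N·m clockwise.
Net load moment about support A = 1336 N·m clockwise.
Reaction R at support B is upward at 3 m, arm 2.59 m → moment R × 2.59 counterclockwise.
Balancing moments: R × 2.59 = 1336, giving R = 516 N.

R_B ≈ 516 N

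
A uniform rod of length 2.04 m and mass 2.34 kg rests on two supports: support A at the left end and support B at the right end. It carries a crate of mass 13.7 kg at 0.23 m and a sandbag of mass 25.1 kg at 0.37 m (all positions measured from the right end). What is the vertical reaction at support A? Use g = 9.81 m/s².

Choose support B as the axis so its reaction then has zero moment arm.
Beam weight: 2.34 × 9.81 = 22.96 N down at 1.02 m → arm 1.02 m, τ = 22.96 × 1.02 = 23.42 N·m counterclockwise.
Crate: 13.7 × 9.81 = 134.4 N down at 0.23 m → arm 0.23 m, τ = 134.4 × 0.23 = 30.91 N·m counterclockwise.
Sandbag: 25.1 × 9.81 = 246.2 N down at 0.37 m → arm 0.37 m, τ = 246.2 × 0.37 = 91.09 N·m counterclockwise.
Net load moment about support B = 145.4 N·m counterclockwise.
Reaction R at support A is upward at 2.04 m, arm 2.04 m → moment R × 2.04 clockwise.
Setting net torque to zero: R × 2.04 = 145.4 → R = 71.3 N.

R_A ≈ 71.3 N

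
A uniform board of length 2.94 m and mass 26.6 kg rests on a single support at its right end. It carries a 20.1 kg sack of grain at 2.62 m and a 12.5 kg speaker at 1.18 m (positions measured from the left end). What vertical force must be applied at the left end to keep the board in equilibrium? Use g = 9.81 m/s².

Choose the right end as the axis so the unknown pivot reaction has zero arm there.
Beam weight: 26.6 × 9.81 = 260.9 N down at 1.47 m → arm 1.47 m, τ = 260.9 × 1.47 = 383.5 N·m counterclockwise.
Sack of grain: 20.1 × 9.81 = 197.2 N down at 2.62 m → arm 0.32 m, τ = 197.2 × 0.32 = 63.1 N·m counterclockwise.
Speaker: 12.5 × 9.81 = 122.6 N down at 1.18 m → arm 1.76 m, τ = 122.6 × 1.76 = 215.8 N·m counterclockwise.
Net moment of the loads = 662.4 N·m counterclockwise.
The upward force F acts at the left end, arm 2.94 m, giving F × 2.94 clockwise.
Balancing moments: F × 2.94 = 662.4, giving F = 662.4 / 2.94 = 225 N.

F ≈ 225 N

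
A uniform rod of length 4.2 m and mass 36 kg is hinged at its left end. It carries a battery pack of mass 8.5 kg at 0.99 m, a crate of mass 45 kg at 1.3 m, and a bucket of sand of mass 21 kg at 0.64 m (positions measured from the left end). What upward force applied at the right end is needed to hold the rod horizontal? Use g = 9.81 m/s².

Choose the left end as the axis so the unknown pivot reaction has zero arm there.
Beam weight: 36 × 9.81 = 353.2 N down at 2.1 m → arm 2.1 m, τ = 353.2 × 2.1 = 741.7 N·m clockwise.
Battery pack: 8.5 × 9.81 = 83.39 N down at 0.99 m → arm 0.99 m, τ = 83.39 × 0.99 = 82.56 N·m clockwise.
Crate: 45 × 9.81 = 441.5 N down at 1.3 m → arm 1.3 m, τ = 441.5 × 1.3 = 574 N·m clockwise.
Bucket of sand: 21 × 9.81 = 206 N down at 0.64 m → arm 0.64 m, τ = 206 × 0.64 = 131.8 N·m clockwise.
Net moment of the loads = 1530 N·m clockwise.
The upward force F acts at the right end, arm 4.2 m, giving F × 4.2 counterclockwise.
Στ = 0 ⇒ F × 4.2 = 1530 ⇒ F = 1530 / 4.2 = 364 N.

F ≈ 364 N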